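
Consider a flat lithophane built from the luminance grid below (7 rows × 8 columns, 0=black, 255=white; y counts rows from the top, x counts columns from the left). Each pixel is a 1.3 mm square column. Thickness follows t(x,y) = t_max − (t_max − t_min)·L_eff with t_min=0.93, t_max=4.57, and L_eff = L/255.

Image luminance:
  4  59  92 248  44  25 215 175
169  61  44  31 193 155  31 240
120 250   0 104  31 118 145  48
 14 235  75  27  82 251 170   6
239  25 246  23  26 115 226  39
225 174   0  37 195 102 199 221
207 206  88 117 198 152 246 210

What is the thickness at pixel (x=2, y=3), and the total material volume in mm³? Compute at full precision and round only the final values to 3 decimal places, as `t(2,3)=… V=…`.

t(2,3)=3.499 V=264.168

span = t_max - t_min = 4.57 - 0.93 = 3.640
L(2,3) = 75, L_eff = 75/255 = 0.294118
t(2,3) = 4.57 - 3.640·0.294118 = 3.499
Σt over all 7·8 pixels = 332164/2125 ≈ 156.3124706
V = pitch²·Σt = 1.3²·332164/2125 = 264.168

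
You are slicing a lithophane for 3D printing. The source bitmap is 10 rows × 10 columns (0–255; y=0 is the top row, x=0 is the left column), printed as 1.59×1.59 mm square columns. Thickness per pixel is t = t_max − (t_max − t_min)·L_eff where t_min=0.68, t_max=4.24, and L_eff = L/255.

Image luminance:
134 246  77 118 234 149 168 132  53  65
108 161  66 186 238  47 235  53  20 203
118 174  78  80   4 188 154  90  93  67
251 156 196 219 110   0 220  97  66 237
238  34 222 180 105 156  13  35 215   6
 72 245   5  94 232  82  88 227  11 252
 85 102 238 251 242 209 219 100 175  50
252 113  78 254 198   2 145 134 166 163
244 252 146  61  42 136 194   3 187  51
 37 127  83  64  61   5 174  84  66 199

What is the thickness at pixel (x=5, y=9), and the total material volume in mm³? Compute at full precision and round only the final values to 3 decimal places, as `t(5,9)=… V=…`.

t(5,9)=4.170 V=606.207

span = t_max - t_min = 4.24 - 0.68 = 3.560
L(5,9) = 5, L_eff = 5/255 = 0.019608
t(5,9) = 4.24 - 3.560·0.019608 = 4.170
Σt over all 10·10 pixels = 305729/1275 ≈ 239.7874510
V = pitch²·Σt = 1.59²·305729/1275 = 606.207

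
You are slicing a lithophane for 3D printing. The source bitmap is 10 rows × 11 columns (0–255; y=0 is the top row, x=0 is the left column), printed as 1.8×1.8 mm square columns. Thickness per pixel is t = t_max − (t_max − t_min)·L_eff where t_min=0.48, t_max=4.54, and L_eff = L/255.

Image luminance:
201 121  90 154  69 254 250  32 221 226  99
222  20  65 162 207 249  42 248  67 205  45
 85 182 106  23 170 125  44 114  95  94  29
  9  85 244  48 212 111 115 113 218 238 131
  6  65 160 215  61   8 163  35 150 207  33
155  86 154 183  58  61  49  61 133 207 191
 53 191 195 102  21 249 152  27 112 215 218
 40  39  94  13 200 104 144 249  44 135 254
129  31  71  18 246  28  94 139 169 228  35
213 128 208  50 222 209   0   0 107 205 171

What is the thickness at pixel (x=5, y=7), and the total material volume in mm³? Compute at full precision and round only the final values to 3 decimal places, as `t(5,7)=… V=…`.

span = t_max - t_min = 4.54 - 0.48 = 4.060
L(5,7) = 104, L_eff = 104/255 = 0.407843
t(5,7) = 4.54 - 4.060·0.407843 = 2.884
Σt over all 10·11 pixels = 1186417/4250 ≈ 279.1569412
V = pitch²·Σt = 1.8²·1186417/4250 = 904.468

t(5,7)=2.884 V=904.468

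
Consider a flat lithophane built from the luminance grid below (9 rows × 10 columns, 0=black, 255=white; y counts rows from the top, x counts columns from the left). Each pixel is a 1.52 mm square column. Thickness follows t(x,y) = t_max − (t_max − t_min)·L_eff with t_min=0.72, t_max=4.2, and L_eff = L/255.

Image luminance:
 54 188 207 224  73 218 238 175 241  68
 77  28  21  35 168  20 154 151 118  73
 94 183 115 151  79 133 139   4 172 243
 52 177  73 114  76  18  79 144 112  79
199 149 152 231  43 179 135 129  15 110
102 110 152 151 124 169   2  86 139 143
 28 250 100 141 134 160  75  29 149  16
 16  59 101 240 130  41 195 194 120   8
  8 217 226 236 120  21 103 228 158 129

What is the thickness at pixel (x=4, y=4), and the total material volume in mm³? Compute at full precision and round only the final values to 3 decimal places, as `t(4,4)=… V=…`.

span = t_max - t_min = 4.2 - 0.72 = 3.480
L(4,4) = 43, L_eff = 43/255 = 0.168627
t(4,4) = 4.2 - 3.480·0.168627 = 3.613
Σt over all 9·10 pixels = 97314/425 ≈ 228.9741176
V = pitch²·Σt = 1.52²·97314/425 = 529.022

t(4,4)=3.613 V=529.022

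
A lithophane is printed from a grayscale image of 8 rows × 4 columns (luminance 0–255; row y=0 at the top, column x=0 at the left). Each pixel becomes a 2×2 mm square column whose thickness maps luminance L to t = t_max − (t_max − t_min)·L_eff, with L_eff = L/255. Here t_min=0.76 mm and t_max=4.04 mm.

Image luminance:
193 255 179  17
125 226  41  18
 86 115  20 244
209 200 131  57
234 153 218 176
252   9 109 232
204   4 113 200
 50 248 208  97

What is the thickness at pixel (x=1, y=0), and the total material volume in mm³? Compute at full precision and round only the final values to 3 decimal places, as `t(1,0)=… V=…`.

span = t_max - t_min = 4.04 - 0.76 = 3.280
L(1,0) = 255, L_eff = 255/255 = 1.000000
t(1,0) = 4.04 - 3.280·1.000000 = 0.760
Σt over all 8·4 pixels = 148358/2125 ≈ 69.8155294
V = pitch²·Σt = 2²·148358/2125 = 279.262

t(1,0)=0.760 V=279.262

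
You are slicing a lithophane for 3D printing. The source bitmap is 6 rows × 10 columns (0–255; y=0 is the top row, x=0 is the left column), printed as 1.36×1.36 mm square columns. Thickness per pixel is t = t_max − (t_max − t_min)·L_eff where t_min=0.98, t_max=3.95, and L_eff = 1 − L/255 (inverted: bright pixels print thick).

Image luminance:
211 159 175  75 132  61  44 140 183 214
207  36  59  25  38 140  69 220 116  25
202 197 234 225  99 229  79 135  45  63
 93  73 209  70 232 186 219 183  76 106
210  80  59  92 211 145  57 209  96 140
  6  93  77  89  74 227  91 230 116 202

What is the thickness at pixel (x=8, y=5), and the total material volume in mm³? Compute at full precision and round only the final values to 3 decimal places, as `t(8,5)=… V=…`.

t(8,5)=2.331 V=276.529

span = t_max - t_min = 3.95 - 0.98 = 2.970
L(8,5) = 116, L_eff = 1 - 116/255 = 0.545098 (inverted)
t(8,5) = 3.95 - 2.970·0.545098 = 2.331
Σt over all 6·10 pixels = 317703/2125 ≈ 149.5072941
V = pitch²·Σt = 1.36²·317703/2125 = 276.529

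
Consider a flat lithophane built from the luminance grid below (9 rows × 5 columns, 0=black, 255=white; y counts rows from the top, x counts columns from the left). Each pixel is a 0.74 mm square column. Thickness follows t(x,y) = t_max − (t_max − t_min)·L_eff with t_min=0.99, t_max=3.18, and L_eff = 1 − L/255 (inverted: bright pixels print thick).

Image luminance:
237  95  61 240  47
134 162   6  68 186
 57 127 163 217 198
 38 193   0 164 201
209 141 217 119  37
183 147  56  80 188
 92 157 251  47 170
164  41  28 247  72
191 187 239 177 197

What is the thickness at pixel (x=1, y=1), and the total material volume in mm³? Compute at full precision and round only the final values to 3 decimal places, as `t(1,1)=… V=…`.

span = t_max - t_min = 3.18 - 0.99 = 2.190
L(1,1) = 162, L_eff = 1 - 162/255 = 0.364706 (inverted)
t(1,1) = 3.18 - 2.190·0.364706 = 2.381
Σt over all 9·5 pixels = 416769/4250 ≈ 98.0632941
V = pitch²·Σt = 0.74²·416769/4250 = 53.699

t(1,1)=2.381 V=53.699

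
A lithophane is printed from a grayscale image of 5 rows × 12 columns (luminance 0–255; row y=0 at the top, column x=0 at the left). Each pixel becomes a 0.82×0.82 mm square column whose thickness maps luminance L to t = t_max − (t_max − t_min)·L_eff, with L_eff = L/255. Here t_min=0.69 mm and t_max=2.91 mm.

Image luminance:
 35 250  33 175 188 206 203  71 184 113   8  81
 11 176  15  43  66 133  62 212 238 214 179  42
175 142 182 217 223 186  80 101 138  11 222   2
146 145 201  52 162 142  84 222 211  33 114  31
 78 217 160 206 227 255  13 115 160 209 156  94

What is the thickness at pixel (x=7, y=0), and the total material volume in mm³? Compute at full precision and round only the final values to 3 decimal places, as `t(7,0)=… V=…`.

t(7,0)=2.292 V=70.278

span = t_max - t_min = 2.91 - 0.69 = 2.220
L(7,0) = 71, L_eff = 71/255 = 0.278431
t(7,0) = 2.91 - 2.220·0.278431 = 2.292
Σt over all 5·12 pixels = 8884/85 ≈ 104.5176471
V = pitch²·Σt = 0.82²·8884/85 = 70.278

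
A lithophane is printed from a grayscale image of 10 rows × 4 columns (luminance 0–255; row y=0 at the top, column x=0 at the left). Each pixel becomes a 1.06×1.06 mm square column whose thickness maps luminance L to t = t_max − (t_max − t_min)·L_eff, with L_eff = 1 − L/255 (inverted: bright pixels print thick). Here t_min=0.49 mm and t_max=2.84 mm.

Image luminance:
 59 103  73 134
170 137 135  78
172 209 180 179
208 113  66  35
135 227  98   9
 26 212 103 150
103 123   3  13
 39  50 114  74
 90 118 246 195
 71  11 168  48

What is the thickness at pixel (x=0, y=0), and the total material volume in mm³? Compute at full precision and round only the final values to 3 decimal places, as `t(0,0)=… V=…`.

span = t_max - t_min = 2.84 - 0.49 = 2.350
L(0,0) = 59, L_eff = 1 - 59/255 = 0.768627 (inverted)
t(0,0) = 2.84 - 2.350·0.768627 = 1.034
Σt over all 10·4 pixels = 310379/5100 ≈ 60.8586275
V = pitch²·Σt = 1.06²·310379/5100 = 68.381

t(0,0)=1.034 V=68.381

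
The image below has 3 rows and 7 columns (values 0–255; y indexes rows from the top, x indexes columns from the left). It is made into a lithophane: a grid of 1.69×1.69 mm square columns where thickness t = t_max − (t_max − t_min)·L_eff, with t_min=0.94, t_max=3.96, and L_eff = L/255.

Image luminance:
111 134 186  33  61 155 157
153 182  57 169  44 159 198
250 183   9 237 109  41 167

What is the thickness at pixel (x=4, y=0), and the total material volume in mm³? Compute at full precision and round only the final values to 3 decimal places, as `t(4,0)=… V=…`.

t(4,0)=3.238 V=142.972

span = t_max - t_min = 3.96 - 0.94 = 3.020
L(4,0) = 61, L_eff = 61/255 = 0.239216
t(4,0) = 3.96 - 3.020·0.239216 = 3.238
Σt over all 3·7 pixels = 127649/2550 ≈ 50.0584314
V = pitch²·Σt = 1.69²·127649/2550 = 142.972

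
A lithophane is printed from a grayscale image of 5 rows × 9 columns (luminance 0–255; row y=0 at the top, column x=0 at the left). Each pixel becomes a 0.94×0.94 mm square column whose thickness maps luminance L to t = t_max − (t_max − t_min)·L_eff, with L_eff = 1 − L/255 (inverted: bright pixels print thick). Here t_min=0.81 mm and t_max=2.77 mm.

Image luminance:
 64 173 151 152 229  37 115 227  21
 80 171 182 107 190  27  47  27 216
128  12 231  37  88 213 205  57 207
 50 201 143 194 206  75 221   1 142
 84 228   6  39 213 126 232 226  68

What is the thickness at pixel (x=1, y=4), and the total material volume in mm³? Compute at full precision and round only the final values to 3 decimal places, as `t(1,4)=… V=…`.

span = t_max - t_min = 2.77 - 0.81 = 1.960
L(1,4) = 228, L_eff = 1 - 228/255 = 0.105882 (inverted)
t(1,4) = 2.77 - 1.960·0.105882 = 2.562
Σt over all 5·9 pixels = 2075879/25500 ≈ 81.4070196
V = pitch²·Σt = 0.94²·2075879/25500 = 71.931

t(1,4)=2.562 V=71.931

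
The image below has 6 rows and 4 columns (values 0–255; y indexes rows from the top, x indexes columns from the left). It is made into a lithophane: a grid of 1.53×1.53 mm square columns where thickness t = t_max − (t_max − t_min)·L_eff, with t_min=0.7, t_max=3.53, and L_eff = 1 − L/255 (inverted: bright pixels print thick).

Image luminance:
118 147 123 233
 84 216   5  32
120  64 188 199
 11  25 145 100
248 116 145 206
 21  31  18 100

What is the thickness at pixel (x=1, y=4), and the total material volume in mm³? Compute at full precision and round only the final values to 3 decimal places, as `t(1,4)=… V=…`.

t(1,4)=1.987 V=109.342

span = t_max - t_min = 3.53 - 0.7 = 2.830
L(1,4) = 116, L_eff = 1 - 116/255 = 0.545098 (inverted)
t(1,4) = 3.53 - 2.830·0.545098 = 1.987
Σt over all 6·4 pixels = 238217/5100 ≈ 46.7092157
V = pitch²·Σt = 1.53²·238217/5100 = 109.342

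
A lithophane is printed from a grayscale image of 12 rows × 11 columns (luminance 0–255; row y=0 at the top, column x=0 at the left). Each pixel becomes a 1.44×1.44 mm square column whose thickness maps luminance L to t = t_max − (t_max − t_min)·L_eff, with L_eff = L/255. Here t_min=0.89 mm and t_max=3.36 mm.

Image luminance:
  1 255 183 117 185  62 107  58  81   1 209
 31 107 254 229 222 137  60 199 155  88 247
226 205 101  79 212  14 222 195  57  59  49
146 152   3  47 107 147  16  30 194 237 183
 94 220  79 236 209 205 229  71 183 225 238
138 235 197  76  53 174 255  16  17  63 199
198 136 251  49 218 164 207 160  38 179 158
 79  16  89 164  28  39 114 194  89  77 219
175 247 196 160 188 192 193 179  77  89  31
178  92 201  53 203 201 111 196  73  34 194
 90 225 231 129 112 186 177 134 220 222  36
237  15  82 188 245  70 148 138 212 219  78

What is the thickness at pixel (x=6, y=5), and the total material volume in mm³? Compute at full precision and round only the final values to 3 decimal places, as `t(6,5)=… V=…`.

t(6,5)=0.890 V=546.013

span = t_max - t_min = 3.36 - 0.89 = 2.470
L(6,5) = 255, L_eff = 255/255 = 1.000000
t(6,5) = 3.36 - 2.470·1.000000 = 0.890
Σt over all 12·11 pixels = 1678643/6375 ≈ 263.3165490
V = pitch²·Σt = 1.44²·1678643/6375 = 546.013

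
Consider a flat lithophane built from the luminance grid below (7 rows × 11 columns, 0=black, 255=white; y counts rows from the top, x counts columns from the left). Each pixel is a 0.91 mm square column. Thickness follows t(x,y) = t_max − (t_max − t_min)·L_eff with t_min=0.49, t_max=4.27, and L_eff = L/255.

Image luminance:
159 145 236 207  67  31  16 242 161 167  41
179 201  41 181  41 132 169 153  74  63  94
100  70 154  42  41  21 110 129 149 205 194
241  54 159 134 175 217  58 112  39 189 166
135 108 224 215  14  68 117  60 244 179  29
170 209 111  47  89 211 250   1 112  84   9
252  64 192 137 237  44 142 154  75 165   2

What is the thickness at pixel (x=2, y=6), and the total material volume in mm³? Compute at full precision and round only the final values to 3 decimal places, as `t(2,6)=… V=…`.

t(2,6)=1.424 V=153.089

span = t_max - t_min = 4.27 - 0.49 = 3.780
L(2,6) = 192, L_eff = 192/255 = 0.752941
t(2,6) = 4.27 - 3.780·0.752941 = 1.424
Σt over all 7·11 pixels = 1571381/8500 ≈ 184.8683529
V = pitch²·Σt = 0.91²·1571381/8500 = 153.089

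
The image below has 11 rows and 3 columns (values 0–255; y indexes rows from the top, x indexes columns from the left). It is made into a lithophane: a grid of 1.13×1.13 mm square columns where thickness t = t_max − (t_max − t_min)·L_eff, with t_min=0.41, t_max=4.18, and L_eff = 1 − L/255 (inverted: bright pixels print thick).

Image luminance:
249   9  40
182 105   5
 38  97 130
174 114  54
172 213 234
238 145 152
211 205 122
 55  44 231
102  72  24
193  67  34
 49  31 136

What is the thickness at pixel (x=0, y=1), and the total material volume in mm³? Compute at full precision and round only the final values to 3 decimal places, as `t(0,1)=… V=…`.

t(0,1)=3.101 V=91.411

span = t_max - t_min = 4.18 - 0.41 = 3.770
L(0,1) = 182, L_eff = 1 - 182/255 = 0.286275 (inverted)
t(0,1) = 4.18 - 3.770·0.286275 = 3.101
Σt over all 11·3 pixels = 71.588
V = pitch²·Σt = 1.13²·71.588 = 91.411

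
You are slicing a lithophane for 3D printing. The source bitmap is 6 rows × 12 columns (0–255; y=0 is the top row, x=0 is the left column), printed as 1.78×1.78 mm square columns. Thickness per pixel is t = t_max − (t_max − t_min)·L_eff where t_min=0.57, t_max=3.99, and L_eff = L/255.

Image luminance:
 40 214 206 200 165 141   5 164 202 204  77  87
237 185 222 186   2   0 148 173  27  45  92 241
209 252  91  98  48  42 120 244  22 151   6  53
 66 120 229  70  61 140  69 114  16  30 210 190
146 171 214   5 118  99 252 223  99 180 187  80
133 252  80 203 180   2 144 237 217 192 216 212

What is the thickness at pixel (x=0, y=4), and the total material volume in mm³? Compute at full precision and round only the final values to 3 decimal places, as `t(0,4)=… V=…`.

span = t_max - t_min = 3.99 - 0.57 = 3.420
L(0,4) = 146, L_eff = 146/255 = 0.572549
t(0,4) = 3.99 - 3.420·0.572549 = 2.032
Σt over all 6·12 pixels = 332424/2125 ≈ 156.4348235
V = pitch²·Σt = 1.78²·332424/2125 = 495.648

t(0,4)=2.032 V=495.648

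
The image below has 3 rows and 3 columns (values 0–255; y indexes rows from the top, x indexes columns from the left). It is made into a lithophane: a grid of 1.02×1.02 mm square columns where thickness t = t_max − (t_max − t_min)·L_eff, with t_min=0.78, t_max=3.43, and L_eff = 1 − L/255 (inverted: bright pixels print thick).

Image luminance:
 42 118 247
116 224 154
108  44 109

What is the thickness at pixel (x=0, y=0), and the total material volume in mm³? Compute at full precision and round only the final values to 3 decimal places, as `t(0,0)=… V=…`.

span = t_max - t_min = 3.43 - 0.78 = 2.650
L(0,0) = 42, L_eff = 1 - 42/255 = 0.835294 (inverted)
t(0,0) = 3.43 - 2.650·0.835294 = 1.216
Σt over all 3·3 pixels = 24347/1275 ≈ 19.0956863
V = pitch²·Σt = 1.02²·24347/1275 = 19.867

t(0,0)=1.216 V=19.867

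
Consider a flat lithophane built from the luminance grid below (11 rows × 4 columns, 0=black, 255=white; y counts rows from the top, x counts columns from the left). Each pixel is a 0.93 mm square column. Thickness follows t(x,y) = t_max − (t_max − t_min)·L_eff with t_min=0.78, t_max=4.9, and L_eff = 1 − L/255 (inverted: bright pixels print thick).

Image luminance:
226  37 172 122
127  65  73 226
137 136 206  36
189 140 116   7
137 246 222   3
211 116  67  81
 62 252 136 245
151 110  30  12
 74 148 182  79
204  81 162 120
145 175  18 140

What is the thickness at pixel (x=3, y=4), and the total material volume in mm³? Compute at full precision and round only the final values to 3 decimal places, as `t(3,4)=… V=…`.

span = t_max - t_min = 4.9 - 0.78 = 4.120
L(3,4) = 3, L_eff = 1 - 3/255 = 0.988235 (inverted)
t(3,4) = 4.9 - 4.120·0.988235 = 0.828
Σt over all 11·4 pixels = 798062/6375 ≈ 125.1861961
V = pitch²·Σt = 0.93²·798062/6375 = 108.274

t(3,4)=0.828 V=108.274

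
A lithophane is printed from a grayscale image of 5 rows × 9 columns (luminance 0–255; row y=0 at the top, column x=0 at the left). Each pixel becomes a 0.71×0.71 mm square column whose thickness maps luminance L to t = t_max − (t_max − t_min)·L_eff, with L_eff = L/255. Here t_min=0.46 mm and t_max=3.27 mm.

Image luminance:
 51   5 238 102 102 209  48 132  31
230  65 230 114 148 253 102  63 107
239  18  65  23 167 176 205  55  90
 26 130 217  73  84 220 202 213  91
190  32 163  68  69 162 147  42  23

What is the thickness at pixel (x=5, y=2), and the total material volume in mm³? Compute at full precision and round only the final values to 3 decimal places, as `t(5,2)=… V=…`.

span = t_max - t_min = 3.27 - 0.46 = 2.810
L(5,2) = 176, L_eff = 176/255 = 0.690196
t(5,2) = 3.27 - 2.810·0.690196 = 1.331
Σt over all 5·9 pixels = 445861/5100 ≈ 87.4237255
V = pitch²·Σt = 0.71²·445861/5100 = 44.070

t(5,2)=1.331 V=44.070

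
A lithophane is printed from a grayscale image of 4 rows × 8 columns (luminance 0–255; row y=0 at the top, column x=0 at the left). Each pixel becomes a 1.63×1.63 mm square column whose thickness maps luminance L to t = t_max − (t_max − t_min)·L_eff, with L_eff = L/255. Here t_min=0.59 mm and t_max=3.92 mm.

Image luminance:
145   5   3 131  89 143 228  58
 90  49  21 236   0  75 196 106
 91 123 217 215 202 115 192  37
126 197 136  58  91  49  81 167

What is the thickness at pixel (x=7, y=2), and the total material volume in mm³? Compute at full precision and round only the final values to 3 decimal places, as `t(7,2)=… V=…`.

t(7,2)=3.437 V=205.878

span = t_max - t_min = 3.92 - 0.59 = 3.330
L(7,2) = 37, L_eff = 37/255 = 0.145098
t(7,2) = 3.92 - 3.330·0.145098 = 3.437
Σt over all 4·8 pixels = 77.488
V = pitch²·Σt = 1.63²·77.488 = 205.878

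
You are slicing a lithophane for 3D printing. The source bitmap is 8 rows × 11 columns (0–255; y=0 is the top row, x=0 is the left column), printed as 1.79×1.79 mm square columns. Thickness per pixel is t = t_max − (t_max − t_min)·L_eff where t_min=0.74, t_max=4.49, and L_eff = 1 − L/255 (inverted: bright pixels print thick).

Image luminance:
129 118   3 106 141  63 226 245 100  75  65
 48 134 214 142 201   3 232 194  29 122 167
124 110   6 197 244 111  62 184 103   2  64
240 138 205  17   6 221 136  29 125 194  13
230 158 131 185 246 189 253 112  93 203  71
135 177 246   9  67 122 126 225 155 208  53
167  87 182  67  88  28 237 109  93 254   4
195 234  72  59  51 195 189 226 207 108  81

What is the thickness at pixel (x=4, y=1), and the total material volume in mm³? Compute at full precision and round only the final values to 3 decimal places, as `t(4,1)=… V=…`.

t(4,1)=3.696 V=755.940

span = t_max - t_min = 4.49 - 0.74 = 3.750
L(4,1) = 201, L_eff = 1 - 201/255 = 0.211765 (inverted)
t(4,1) = 4.49 - 3.750·0.211765 = 3.696
Σt over all 8·11 pixels = 401079/1700 ≈ 235.9288235
V = pitch²·Σt = 1.79²·401079/1700 = 755.940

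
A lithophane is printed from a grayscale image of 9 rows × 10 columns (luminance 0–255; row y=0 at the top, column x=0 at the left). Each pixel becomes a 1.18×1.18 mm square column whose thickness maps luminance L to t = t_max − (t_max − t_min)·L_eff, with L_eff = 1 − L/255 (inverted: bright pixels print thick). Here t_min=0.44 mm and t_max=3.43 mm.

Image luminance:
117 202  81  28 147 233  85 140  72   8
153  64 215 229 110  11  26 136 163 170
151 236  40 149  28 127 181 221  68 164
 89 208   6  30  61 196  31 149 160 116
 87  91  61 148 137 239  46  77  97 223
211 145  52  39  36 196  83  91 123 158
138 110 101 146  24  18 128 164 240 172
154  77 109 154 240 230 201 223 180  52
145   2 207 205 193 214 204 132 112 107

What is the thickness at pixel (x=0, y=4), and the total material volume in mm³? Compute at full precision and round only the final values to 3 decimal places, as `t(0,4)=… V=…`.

span = t_max - t_min = 3.43 - 0.44 = 2.990
L(0,4) = 87, L_eff = 1 - 87/255 = 0.658824 (inverted)
t(0,4) = 3.43 - 2.990·0.658824 = 1.460
Σt over all 9·10 pixels = 1485059/8500 ≈ 174.7128235
V = pitch²·Σt = 1.18²·1485059/8500 = 243.270

t(0,4)=1.460 V=243.270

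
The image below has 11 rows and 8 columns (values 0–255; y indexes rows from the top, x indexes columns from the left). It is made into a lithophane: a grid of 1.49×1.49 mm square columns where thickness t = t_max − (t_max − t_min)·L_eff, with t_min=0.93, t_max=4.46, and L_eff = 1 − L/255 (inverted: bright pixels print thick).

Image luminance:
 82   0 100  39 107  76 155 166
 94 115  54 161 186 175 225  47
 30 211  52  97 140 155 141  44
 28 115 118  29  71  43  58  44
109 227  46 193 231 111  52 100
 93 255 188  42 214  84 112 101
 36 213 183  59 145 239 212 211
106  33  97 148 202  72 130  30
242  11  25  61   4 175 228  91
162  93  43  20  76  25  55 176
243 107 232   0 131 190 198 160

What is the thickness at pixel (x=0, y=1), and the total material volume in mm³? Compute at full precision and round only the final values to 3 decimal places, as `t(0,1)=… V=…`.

t(0,1)=2.231 V=494.556

span = t_max - t_min = 4.46 - 0.93 = 3.530
L(0,1) = 94, L_eff = 1 - 94/255 = 0.631373 (inverted)
t(0,1) = 4.46 - 3.530·0.631373 = 2.231
Σt over all 11·8 pixels = 284023/1275 ≈ 222.7631373
V = pitch²·Σt = 1.49²·284023/1275 = 494.556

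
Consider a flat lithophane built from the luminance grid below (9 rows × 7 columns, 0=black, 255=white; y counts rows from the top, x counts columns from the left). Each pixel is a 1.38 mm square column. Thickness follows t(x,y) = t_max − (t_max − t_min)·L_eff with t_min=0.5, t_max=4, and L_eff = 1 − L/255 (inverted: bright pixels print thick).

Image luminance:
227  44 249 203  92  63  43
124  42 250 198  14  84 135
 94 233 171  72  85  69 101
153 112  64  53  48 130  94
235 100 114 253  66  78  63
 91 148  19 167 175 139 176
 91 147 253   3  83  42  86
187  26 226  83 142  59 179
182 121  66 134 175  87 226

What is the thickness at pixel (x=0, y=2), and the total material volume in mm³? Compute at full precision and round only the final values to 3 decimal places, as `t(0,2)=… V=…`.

span = t_max - t_min = 4 - 0.5 = 3.500
L(0,2) = 94, L_eff = 1 - 94/255 = 0.631373 (inverted)
t(0,2) = 4 - 3.500·0.631373 = 1.790
Σt over all 9·7 pixels = 34874/255 ≈ 136.7607843
V = pitch²·Σt = 1.38²·34874/255 = 260.447

t(0,2)=1.790 V=260.447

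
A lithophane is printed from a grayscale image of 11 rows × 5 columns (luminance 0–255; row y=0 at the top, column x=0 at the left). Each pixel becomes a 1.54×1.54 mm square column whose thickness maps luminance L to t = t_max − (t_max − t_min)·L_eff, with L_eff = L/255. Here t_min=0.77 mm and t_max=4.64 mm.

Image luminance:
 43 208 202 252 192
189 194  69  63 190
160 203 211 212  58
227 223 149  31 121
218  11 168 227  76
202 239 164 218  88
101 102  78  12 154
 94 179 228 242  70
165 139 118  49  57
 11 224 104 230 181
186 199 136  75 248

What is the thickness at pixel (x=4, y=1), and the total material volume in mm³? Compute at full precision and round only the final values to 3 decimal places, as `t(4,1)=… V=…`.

t(4,1)=1.756 V=310.454

span = t_max - t_min = 4.64 - 0.77 = 3.870
L(4,1) = 190, L_eff = 190/255 = 0.745098
t(4,1) = 4.64 - 3.870·0.745098 = 1.756
Σt over all 11·5 pixels = 111269/850 ≈ 130.9047059
V = pitch²·Σt = 1.54²·111269/850 = 310.454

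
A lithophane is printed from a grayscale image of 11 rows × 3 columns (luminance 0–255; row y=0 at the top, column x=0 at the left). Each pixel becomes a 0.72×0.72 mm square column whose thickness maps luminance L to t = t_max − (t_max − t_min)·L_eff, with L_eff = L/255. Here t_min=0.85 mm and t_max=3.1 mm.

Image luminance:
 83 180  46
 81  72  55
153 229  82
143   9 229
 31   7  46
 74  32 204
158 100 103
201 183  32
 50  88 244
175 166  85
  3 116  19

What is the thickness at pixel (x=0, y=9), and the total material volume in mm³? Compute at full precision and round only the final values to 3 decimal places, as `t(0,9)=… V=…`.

span = t_max - t_min = 3.1 - 0.85 = 2.250
L(0,9) = 175, L_eff = 175/255 = 0.686275
t(0,9) = 3.1 - 2.250·0.686275 = 1.556
Σt over all 11·3 pixels = 4869/68 ≈ 71.6029412
V = pitch²·Σt = 0.72²·4869/68 = 37.119

t(0,9)=1.556 V=37.119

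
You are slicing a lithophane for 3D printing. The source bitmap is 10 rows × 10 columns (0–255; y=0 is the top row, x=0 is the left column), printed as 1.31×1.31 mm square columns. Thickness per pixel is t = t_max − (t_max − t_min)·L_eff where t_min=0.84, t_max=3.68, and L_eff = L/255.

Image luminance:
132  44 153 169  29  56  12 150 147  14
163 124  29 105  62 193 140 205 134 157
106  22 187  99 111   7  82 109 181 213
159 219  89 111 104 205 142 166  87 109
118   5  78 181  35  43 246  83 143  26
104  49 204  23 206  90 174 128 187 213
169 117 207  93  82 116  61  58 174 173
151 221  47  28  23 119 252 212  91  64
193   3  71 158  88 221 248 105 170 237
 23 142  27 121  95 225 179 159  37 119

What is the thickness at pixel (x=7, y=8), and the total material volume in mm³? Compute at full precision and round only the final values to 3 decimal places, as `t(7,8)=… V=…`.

span = t_max - t_min = 3.68 - 0.84 = 2.840
L(7,8) = 105, L_eff = 105/255 = 0.411765
t(7,8) = 3.68 - 2.840·0.411765 = 2.511
Σt over all 10·10 pixels = 494663/2125 ≈ 232.7825882
V = pitch²·Σt = 1.31²·494663/2125 = 399.478

t(7,8)=2.511 V=399.478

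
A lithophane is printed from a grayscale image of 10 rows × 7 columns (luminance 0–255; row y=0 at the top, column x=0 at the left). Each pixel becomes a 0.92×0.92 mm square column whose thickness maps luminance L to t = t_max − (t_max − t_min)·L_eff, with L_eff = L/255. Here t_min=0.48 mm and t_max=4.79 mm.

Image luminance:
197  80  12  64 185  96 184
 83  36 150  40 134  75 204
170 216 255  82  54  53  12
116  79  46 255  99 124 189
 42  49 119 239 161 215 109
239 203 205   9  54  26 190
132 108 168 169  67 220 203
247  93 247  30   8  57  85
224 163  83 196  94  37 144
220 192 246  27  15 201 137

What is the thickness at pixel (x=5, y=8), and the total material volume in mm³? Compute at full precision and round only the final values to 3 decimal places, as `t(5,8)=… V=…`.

t(5,8)=4.165 V=155.575

span = t_max - t_min = 4.79 - 0.48 = 4.310
L(5,8) = 37, L_eff = 37/255 = 0.145098
t(5,8) = 4.79 - 4.310·0.145098 = 4.165
Σt over all 10·7 pixels = 4687097/25500 ≈ 183.8077255
V = pitch²·Σt = 0.92²·4687097/25500 = 155.575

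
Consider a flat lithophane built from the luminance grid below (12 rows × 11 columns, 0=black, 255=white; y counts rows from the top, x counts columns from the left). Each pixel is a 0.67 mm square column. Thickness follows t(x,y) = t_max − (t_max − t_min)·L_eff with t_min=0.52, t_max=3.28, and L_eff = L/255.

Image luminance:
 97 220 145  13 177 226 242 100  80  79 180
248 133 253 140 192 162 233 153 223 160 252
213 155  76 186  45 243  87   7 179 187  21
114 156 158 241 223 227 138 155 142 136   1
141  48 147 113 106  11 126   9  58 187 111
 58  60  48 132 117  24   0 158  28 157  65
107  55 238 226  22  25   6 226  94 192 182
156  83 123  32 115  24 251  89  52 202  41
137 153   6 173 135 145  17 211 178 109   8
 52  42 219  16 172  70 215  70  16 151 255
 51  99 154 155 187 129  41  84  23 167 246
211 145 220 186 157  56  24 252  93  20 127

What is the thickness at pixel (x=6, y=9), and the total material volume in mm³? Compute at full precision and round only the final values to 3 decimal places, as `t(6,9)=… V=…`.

t(6,9)=0.953 V=113.604

span = t_max - t_min = 3.28 - 0.52 = 2.760
L(6,9) = 215, L_eff = 215/255 = 0.843137
t(6,9) = 3.28 - 2.760·0.843137 = 0.953
Σt over all 12·11 pixels = 107556/425 ≈ 253.0729412
V = pitch²·Σt = 0.67²·107556/425 = 113.604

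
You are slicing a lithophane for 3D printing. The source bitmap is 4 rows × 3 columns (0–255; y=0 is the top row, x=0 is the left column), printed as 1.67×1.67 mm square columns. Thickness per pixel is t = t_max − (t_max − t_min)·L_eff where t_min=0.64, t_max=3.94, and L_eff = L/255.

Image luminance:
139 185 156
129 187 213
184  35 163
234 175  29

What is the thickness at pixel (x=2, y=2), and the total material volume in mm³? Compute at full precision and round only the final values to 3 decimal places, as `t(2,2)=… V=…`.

span = t_max - t_min = 3.94 - 0.64 = 3.300
L(2,2) = 163, L_eff = 163/255 = 0.639216
t(2,2) = 3.94 - 3.300·0.639216 = 1.831
Σt over all 4·3 pixels = 20069/850 ≈ 23.6105882
V = pitch²·Σt = 1.67²·20069/850 = 65.848

t(2,2)=1.831 V=65.848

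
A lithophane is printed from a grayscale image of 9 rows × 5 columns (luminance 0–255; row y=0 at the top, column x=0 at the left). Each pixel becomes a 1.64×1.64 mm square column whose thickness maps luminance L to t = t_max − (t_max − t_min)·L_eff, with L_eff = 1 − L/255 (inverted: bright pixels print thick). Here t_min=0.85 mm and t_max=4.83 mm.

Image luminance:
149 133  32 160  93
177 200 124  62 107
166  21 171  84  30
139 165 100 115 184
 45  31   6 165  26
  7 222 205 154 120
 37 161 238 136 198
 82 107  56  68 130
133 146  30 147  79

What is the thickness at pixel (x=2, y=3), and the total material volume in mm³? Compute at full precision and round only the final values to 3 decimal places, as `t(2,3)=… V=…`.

span = t_max - t_min = 4.83 - 0.85 = 3.980
L(2,3) = 100, L_eff = 1 - 100/255 = 0.607843 (inverted)
t(2,3) = 4.83 - 3.980·0.607843 = 2.411
Σt over all 9·5 pixels = 3021493/25500 ≈ 118.4899216
V = pitch²·Σt = 1.64²·3021493/25500 = 318.690

t(2,3)=2.411 V=318.690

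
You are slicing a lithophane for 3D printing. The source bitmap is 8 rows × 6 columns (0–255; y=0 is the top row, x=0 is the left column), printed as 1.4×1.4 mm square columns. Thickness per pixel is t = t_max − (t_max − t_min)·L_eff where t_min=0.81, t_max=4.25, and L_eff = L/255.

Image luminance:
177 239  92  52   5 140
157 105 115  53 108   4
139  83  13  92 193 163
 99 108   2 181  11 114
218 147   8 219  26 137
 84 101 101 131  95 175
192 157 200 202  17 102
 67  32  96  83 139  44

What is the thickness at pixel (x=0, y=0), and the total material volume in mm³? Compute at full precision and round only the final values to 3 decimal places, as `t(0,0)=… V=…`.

span = t_max - t_min = 4.25 - 0.81 = 3.440
L(0,0) = 177, L_eff = 177/255 = 0.694118
t(0,0) = 4.25 - 3.440·0.694118 = 1.862
Σt over all 8·6 pixels = 851752/6375 ≈ 133.6081569
V = pitch²·Σt = 1.4²·851752/6375 = 261.872

t(0,0)=1.862 V=261.872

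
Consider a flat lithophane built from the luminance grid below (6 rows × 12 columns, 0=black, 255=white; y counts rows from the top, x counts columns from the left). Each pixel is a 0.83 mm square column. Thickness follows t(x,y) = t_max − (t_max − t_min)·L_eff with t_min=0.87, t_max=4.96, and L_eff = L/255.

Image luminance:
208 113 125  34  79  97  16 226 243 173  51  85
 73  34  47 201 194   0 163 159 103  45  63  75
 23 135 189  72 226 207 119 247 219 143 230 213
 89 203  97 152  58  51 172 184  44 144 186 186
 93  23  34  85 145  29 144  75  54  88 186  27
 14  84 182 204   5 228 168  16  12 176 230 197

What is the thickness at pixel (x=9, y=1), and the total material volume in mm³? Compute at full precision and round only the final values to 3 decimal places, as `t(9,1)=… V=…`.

t(9,1)=4.238 V=149.945

span = t_max - t_min = 4.96 - 0.87 = 4.090
L(9,1) = 45, L_eff = 45/255 = 0.176471
t(9,1) = 4.96 - 4.090·0.176471 = 4.238
Σt over all 6·12 pixels = 1110061/5100 ≈ 217.6590196
V = pitch²·Σt = 0.83²·1110061/5100 = 149.945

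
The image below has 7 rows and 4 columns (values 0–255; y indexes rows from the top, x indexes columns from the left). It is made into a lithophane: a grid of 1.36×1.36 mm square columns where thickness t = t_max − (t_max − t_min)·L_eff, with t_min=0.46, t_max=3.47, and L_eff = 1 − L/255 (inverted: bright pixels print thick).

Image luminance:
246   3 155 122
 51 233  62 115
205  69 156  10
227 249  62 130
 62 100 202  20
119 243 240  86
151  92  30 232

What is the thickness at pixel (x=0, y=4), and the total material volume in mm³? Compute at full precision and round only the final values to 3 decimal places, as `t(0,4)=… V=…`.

span = t_max - t_min = 3.47 - 0.46 = 3.010
L(0,4) = 62, L_eff = 1 - 62/255 = 0.756863 (inverted)
t(0,4) = 3.47 - 3.010·0.756863 = 1.192
Σt over all 7·4 pixels = 56.224
V = pitch²·Σt = 1.36²·56.224 = 103.992

t(0,4)=1.192 V=103.992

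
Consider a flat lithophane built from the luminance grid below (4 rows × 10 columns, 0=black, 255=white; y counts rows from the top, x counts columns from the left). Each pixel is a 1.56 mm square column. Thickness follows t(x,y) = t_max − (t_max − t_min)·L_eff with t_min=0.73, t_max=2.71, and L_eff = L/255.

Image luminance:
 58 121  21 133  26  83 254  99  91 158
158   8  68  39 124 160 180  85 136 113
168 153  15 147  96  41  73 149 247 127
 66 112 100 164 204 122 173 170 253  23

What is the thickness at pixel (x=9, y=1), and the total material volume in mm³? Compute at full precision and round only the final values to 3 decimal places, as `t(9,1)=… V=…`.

t(9,1)=1.833 V=174.650

span = t_max - t_min = 2.71 - 0.73 = 1.980
L(9,1) = 113, L_eff = 113/255 = 0.443137
t(9,1) = 2.71 - 1.980·0.443137 = 1.833
Σt over all 4·10 pixels = 152503/2125 ≈ 71.7661176
V = pitch²·Σt = 1.56²·152503/2125 = 174.650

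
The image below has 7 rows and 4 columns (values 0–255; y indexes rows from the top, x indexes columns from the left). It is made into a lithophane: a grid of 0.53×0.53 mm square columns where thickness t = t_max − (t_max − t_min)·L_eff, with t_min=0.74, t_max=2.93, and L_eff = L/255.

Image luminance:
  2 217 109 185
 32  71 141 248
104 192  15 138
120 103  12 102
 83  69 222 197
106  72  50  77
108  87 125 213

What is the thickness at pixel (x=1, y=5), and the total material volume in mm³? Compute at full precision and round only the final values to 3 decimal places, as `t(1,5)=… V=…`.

t(1,5)=2.312 V=15.325

span = t_max - t_min = 2.93 - 0.74 = 2.190
L(1,5) = 72, L_eff = 72/255 = 0.282353
t(1,5) = 2.93 - 2.190·0.282353 = 2.312
Σt over all 7·4 pixels = 23187/425 ≈ 54.5576471
V = pitch²·Σt = 0.53²·23187/425 = 15.325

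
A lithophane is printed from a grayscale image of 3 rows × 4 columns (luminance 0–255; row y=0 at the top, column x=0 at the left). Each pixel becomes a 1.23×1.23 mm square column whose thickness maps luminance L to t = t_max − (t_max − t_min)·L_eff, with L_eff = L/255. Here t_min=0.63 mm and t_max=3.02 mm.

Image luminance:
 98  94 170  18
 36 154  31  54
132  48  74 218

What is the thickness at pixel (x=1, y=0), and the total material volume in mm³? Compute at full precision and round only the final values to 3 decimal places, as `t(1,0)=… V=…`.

t(1,0)=2.139 V=38.847

span = t_max - t_min = 3.02 - 0.63 = 2.390
L(1,0) = 94, L_eff = 94/255 = 0.368627
t(1,0) = 3.02 - 2.390·0.368627 = 2.139
Σt over all 3·4 pixels = 654767/25500 ≈ 25.6771373
V = pitch²·Σt = 1.23²·654767/25500 = 38.847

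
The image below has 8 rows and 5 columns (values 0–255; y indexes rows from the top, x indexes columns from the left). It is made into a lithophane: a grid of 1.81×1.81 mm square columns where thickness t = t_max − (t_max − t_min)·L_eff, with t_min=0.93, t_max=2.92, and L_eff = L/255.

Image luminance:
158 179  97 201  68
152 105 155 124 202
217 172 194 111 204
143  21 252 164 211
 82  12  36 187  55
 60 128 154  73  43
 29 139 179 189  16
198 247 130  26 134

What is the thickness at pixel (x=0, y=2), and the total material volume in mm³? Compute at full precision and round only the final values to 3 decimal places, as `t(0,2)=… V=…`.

t(0,2)=1.227 V=248.501

span = t_max - t_min = 2.92 - 0.93 = 1.990
L(0,2) = 217, L_eff = 217/255 = 0.850980
t(0,2) = 2.92 - 1.990·0.850980 = 1.227
Σt over all 8·5 pixels = 644749/8500 ≈ 75.8528235
V = pitch²·Σt = 1.81²·644749/8500 = 248.501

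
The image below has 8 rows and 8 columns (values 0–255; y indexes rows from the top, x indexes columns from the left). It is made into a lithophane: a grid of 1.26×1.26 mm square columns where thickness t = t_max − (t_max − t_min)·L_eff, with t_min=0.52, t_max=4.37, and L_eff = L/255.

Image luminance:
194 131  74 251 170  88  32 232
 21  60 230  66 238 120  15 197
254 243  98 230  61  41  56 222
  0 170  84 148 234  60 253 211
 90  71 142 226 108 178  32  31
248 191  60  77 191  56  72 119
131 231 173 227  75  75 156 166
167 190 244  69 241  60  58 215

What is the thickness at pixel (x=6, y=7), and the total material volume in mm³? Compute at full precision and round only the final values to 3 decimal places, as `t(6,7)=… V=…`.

span = t_max - t_min = 4.37 - 0.52 = 3.850
L(6,7) = 58, L_eff = 58/255 = 0.227451
t(6,7) = 4.37 - 3.850·0.227451 = 3.494
Σt over all 8·8 pixels = 74461/510 ≈ 146.0019608
V = pitch²·Σt = 1.26²·74461/510 = 231.793

t(6,7)=3.494 V=231.793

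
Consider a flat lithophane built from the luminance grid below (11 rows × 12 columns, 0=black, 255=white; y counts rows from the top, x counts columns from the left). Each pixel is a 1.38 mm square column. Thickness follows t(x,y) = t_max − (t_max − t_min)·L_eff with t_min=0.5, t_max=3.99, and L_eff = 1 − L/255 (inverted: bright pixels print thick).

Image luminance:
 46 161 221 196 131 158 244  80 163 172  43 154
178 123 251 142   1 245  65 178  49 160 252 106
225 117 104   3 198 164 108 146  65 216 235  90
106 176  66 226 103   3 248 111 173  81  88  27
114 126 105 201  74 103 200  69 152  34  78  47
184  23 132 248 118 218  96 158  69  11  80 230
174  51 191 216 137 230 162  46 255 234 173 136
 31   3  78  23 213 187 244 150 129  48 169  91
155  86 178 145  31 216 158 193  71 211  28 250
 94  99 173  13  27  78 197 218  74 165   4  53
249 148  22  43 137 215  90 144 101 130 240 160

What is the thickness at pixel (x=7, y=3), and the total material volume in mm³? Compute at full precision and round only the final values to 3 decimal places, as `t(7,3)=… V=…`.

span = t_max - t_min = 3.99 - 0.5 = 3.490
L(7,3) = 111, L_eff = 1 - 111/255 = 0.564706 (inverted)
t(7,3) = 3.99 - 3.490·0.564706 = 2.019
Σt over all 11·12 pixels = 1553563/5100 ≈ 304.6201961
V = pitch²·Σt = 1.38²·1553563/5100 = 580.119

t(7,3)=2.019 V=580.119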